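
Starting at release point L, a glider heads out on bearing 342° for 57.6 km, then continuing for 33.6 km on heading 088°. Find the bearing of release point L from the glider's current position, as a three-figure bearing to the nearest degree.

Leg 1 (342°, 57.6 km): east 57.6 sin 342° = -17.80, north 57.6 cos 342° = 54.78
Leg 2 (088°, 33.6 km): east 33.6 sin 88° = 33.58, north 33.6 cos 88° = 1.17
Net displacement: 15.78 east, 55.95 north. Direction back to start is (-15.78, -55.95): bearing = atan2(-15.78, -55.95) mod 360° = 195.75° ≈ 196°.

196°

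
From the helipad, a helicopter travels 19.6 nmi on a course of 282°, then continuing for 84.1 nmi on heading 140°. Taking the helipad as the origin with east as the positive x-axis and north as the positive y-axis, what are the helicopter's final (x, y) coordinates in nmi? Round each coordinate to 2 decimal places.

Leg 1 (282°, 19.6 nmi): east 19.6 sin 282° = -19.17, north 19.6 cos 282° = 4.08
Leg 2 (140°, 84.1 nmi): east 84.1 sin 140° = 54.06, north 84.1 cos 140° = -64.42
Summing: 34.89 nmi east, -60.35 nmi north → (34.89, -60.35).

(34.89, -60.35)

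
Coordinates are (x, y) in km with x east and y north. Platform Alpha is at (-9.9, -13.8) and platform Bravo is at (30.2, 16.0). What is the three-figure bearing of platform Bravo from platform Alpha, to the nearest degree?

Δeast = 30.2 − -9.9 = 40.10; Δnorth = 16.0 − -13.8 = 29.80.
Bearing = atan2(Δeast, Δnorth) mod 360° = 53.38° ≈ 053°.

053°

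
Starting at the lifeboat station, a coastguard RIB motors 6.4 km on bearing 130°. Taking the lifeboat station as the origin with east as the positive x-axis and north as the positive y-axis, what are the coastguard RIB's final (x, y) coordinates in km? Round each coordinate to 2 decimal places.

(4.90, -4.11)

Leg 1 (130°, 6.4 km): east 6.4 sin 130° = 4.90, north 6.4 cos 130° = -4.11
Summing: 4.90 km east, -4.11 km north → (4.90, -4.11).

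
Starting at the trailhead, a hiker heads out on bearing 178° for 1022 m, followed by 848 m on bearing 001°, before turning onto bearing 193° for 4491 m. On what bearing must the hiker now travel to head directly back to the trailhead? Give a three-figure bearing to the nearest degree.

Leg 1 (178°, 1022 m): east 1022 sin 178° = 35.67, north 1022 cos 178° = -1021.38
Leg 2 (001°, 848 m): east 848 sin 1° = 14.80, north 848 cos 1° = 847.87
Leg 3 (193°, 4491 m): east 4491 sin 193° = -1010.26, north 4491 cos 193° = -4375.90
Net displacement: -959.79 east, -4549.40 north. Direction back to start is (959.79, 4549.40): bearing = atan2(959.79, 4549.40) mod 360° = 11.91° ≈ 012°.

012°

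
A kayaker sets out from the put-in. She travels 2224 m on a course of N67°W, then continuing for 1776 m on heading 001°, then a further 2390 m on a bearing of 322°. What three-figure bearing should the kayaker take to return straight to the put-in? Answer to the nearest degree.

142°

Leg 1 (N67°W, 2224 m): east 2224 sin 293° = -2047.20, north 2224 cos 293° = 868.99
Leg 2 (001°, 1776 m): east 1776 sin 1° = 31.00, north 1776 cos 1° = 1775.73
Leg 3 (322°, 2390 m): east 2390 sin 322° = -1471.43, north 2390 cos 322° = 1883.35
Net displacement: -3487.64 east, 4528.06 north. Direction back to start is (3487.64, -4528.06): bearing = atan2(3487.64, -4528.06) mod 360° = 142.40° ≈ 142°.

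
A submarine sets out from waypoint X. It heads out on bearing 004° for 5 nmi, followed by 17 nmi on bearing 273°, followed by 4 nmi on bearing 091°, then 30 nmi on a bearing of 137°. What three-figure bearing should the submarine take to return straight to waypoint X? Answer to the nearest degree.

334°

Leg 1 (004°, 5 nmi): east 5 sin 4° = 0.35, north 5 cos 4° = 4.99
Leg 2 (273°, 17 nmi): east 17 sin 273° = -16.98, north 17 cos 273° = 0.89
Leg 3 (091°, 4 nmi): east 4 sin 91° = 4.00, north 4 cos 91° = -0.07
Leg 4 (137°, 30 nmi): east 30 sin 137° = 20.46, north 30 cos 137° = -21.94
Net displacement: 7.83 east, -16.13 north. Direction back to start is (-7.83, 16.13): bearing = atan2(-7.83, 16.13) mod 360° = 334.11° ≈ 334°.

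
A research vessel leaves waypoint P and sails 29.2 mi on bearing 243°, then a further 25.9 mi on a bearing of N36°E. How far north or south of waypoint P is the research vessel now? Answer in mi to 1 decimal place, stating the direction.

7.7 mi north

Leg 1 (243°, 29.2 mi): east 29.2 sin 243° = -26.02, north 29.2 cos 243° = -13.26
Leg 2 (N36°E, 25.9 mi): east 25.9 sin 36° = 15.22, north 25.9 cos 36° = 20.95
Net north component: 7.70 mi.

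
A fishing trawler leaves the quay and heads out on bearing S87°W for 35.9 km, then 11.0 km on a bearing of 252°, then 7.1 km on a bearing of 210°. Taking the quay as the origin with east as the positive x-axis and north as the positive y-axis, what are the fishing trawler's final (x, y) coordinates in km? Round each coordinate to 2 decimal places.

Leg 1 (S87°W, 35.9 km): east 35.9 sin 267° = -35.85, north 35.9 cos 267° = -1.88
Leg 2 (252°, 11.0 km): east 11.0 sin 252° = -10.46, north 11.0 cos 252° = -3.40
Leg 3 (210°, 7.1 km): east 7.1 sin 210° = -3.55, north 7.1 cos 210° = -6.15
Summing: -49.86 km east, -11.43 km north → (-49.86, -11.43).

(-49.86, -11.43)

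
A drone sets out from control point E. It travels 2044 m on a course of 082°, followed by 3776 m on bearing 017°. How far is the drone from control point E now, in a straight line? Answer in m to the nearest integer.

Leg 1 (082°, 2044 m): east 2044 sin 82° = 2024.11, north 2044 cos 82° = 284.47
Leg 2 (017°, 3776 m): east 3776 sin 17° = 1104.00, north 3776 cos 17° = 3611.01
Net: 3128.10 east, 3895.48 north. Distance = √((3128.10)² + (3895.48)²) = 4995.975 m.

4996 m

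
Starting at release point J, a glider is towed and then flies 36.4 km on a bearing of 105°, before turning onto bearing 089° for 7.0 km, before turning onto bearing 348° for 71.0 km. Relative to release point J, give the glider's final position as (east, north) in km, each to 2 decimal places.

Leg 1 (105°, 36.4 km): east 36.4 sin 105° = 35.16, north 36.4 cos 105° = -9.42
Leg 2 (089°, 7.0 km): east 7.0 sin 89° = 7.00, north 7.0 cos 89° = 0.12
Leg 3 (348°, 71.0 km): east 71.0 sin 348° = -14.76, north 71.0 cos 348° = 69.45
Summing: 27.40 km east, 60.15 km north → (27.40, 60.15).

(27.40, 60.15)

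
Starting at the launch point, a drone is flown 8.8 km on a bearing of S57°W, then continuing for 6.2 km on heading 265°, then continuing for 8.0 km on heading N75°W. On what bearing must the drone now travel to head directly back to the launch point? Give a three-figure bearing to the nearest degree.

081°

Leg 1 (S57°W, 8.8 km): east 8.8 sin 237° = -7.38, north 8.8 cos 237° = -4.79
Leg 2 (265°, 6.2 km): east 6.2 sin 265° = -6.18, north 6.2 cos 265° = -0.54
Leg 3 (N75°W, 8.0 km): east 8.0 sin 285° = -7.73, north 8.0 cos 285° = 2.07
Net displacement: -21.28 east, -3.26 north. Direction back to start is (21.28, 3.26): bearing = atan2(21.28, 3.26) mod 360° = 81.28° ≈ 081°.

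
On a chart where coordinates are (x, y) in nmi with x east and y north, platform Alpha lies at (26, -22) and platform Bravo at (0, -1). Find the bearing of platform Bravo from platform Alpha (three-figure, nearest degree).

Δeast = 0 − 26 = -26.00; Δnorth = -1 − -22 = 21.00.
Bearing = atan2(Δeast, Δnorth) mod 360° = 308.93° ≈ 309°.

309°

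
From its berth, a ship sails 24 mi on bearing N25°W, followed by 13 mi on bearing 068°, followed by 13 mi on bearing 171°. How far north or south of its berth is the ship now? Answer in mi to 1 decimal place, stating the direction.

13.8 mi north

Leg 1 (N25°W, 24 mi): east 24 sin 335° = -10.14, north 24 cos 335° = 21.75
Leg 2 (068°, 13 mi): east 13 sin 68° = 12.05, north 13 cos 68° = 4.87
Leg 3 (171°, 13 mi): east 13 sin 171° = 2.03, north 13 cos 171° = -12.84
Net north component: 13.78 mi.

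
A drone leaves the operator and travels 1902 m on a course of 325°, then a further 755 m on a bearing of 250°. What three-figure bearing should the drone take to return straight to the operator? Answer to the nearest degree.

Leg 1 (325°, 1902 m): east 1902 sin 325° = -1090.94, north 1902 cos 325° = 1558.03
Leg 2 (250°, 755 m): east 755 sin 250° = -709.47, north 755 cos 250° = -258.23
Net displacement: -1800.41 east, 1299.80 north. Direction back to start is (1800.41, -1299.80): bearing = atan2(1800.41, -1299.80) mod 360° = 125.83° ≈ 126°.

126°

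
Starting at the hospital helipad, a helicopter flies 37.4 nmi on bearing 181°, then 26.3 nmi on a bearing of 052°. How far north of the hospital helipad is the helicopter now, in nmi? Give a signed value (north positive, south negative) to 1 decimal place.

-21.2 nmi

Leg 1 (181°, 37.4 nmi): east 37.4 sin 181° = -0.65, north 37.4 cos 181° = -37.39
Leg 2 (052°, 26.3 nmi): east 26.3 sin 52° = 20.72, north 26.3 cos 52° = 16.19
Net north component: -21.20 nmi.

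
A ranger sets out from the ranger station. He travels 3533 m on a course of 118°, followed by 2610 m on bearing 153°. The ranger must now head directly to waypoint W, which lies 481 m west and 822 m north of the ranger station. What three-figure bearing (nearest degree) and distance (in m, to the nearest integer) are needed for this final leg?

315°, 6782 m

Leg 1 (118°, 3533 m): east 3533 sin 118° = 3119.45, north 3533 cos 118° = -1658.64
Leg 2 (153°, 2610 m): east 2610 sin 153° = 1184.92, north 2610 cos 153° = -2325.53
Current position: (4304.37, -3984.17). Target: (-481, 822). Remaining: Δeast = -4785.37, Δnorth = 4806.17.
Bearing = atan2(-4785.37, 4806.17) mod 360° = 315.12°; distance = √((-4785.37)² + (4806.17)²) = 6782.258 m.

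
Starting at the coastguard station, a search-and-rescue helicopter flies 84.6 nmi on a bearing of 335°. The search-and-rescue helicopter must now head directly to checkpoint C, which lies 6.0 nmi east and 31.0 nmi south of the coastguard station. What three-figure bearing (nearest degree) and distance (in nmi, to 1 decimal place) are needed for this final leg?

Leg 1 (335°, 84.6 nmi): east 84.6 sin 335° = -35.75, north 84.6 cos 335° = 76.67
Current position: (-35.75, 76.67). Target: (6.0, -31.0). Remaining: Δeast = 41.75, Δnorth = -107.67.
Bearing = atan2(41.75, -107.67) mod 360° = 158.80°; distance = √((41.75)² + (-107.67)²) = 115.486 nmi.

159°, 115.5 nmi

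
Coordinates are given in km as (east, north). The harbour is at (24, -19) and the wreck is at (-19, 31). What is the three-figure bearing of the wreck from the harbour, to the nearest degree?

Δeast = -19 − 24 = -43.00; Δnorth = 31 − -19 = 50.00.
Bearing = atan2(Δeast, Δnorth) mod 360° = 319.30° ≈ 319°.

319°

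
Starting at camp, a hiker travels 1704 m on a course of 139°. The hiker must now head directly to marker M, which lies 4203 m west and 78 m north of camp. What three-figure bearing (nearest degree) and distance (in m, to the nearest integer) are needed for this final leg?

Leg 1 (139°, 1704 m): east 1704 sin 139° = 1117.92, north 1704 cos 139° = -1286.03
Current position: (1117.92, -1286.03). Target: (-4203, 78). Remaining: Δeast = -5320.92, Δnorth = 1364.03.
Bearing = atan2(-5320.92, 1364.03) mod 360° = 284.38°; distance = √((-5320.92)² + (1364.03)²) = 5492.978 m.

284°, 5493 m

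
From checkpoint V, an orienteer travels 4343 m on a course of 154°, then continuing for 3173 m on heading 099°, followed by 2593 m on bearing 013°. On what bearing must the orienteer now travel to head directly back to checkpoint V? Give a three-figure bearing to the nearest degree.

288°

Leg 1 (154°, 4343 m): east 4343 sin 154° = 1903.85, north 4343 cos 154° = -3903.46
Leg 2 (099°, 3173 m): east 3173 sin 99° = 3133.94, north 3173 cos 99° = -496.37
Leg 3 (013°, 2593 m): east 2593 sin 13° = 583.30, north 2593 cos 13° = 2526.54
Net displacement: 5621.08 east, -1873.29 north. Direction back to start is (-5621.08, 1873.29): bearing = atan2(-5621.08, 1873.29) mod 360° = 288.43° ≈ 288°.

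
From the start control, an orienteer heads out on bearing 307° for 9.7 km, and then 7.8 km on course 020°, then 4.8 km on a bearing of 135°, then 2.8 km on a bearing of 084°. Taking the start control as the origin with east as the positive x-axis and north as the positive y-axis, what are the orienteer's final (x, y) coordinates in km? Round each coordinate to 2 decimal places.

(1.10, 10.07)

Leg 1 (307°, 9.7 km): east 9.7 sin 307° = -7.75, north 9.7 cos 307° = 5.84
Leg 2 (020°, 7.8 km): east 7.8 sin 20° = 2.67, north 7.8 cos 20° = 7.33
Leg 3 (135°, 4.8 km): east 4.8 sin 135° = 3.39, north 4.8 cos 135° = -3.39
Leg 4 (084°, 2.8 km): east 2.8 sin 84° = 2.78, north 2.8 cos 84° = 0.29
Summing: 1.10 km east, 10.07 km north → (1.10, 10.07).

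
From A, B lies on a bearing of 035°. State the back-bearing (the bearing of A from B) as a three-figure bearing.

215°

Back-bearing = 035° + 180° = 215°.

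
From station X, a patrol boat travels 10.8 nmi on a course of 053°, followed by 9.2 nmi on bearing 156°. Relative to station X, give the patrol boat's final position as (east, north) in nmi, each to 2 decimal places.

(12.37, -1.91)

Leg 1 (053°, 10.8 nmi): east 10.8 sin 53° = 8.63, north 10.8 cos 53° = 6.50
Leg 2 (156°, 9.2 nmi): east 9.2 sin 156° = 3.74, north 9.2 cos 156° = -8.40
Summing: 12.37 nmi east, -1.91 nmi north → (12.37, -1.91).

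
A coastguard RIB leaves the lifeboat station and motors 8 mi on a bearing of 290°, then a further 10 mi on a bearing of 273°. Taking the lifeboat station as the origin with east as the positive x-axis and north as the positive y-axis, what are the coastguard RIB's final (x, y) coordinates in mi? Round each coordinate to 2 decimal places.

(-17.50, 3.26)

Leg 1 (290°, 8 mi): east 8 sin 290° = -7.52, north 8 cos 290° = 2.74
Leg 2 (273°, 10 mi): east 10 sin 273° = -9.99, north 10 cos 273° = 0.52
Summing: -17.50 mi east, 3.26 mi north → (-17.50, 3.26).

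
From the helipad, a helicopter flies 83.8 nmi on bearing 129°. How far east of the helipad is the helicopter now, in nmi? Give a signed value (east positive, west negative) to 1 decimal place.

65.1 nmi

Leg 1 (129°, 83.8 nmi): east 83.8 sin 129° = 65.12, north 83.8 cos 129° = -52.74
Net east component: 65.12 nmi.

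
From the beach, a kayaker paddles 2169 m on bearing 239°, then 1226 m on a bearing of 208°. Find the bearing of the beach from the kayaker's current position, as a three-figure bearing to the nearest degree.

Leg 1 (239°, 2169 m): east 2169 sin 239° = -1859.20, north 2169 cos 239° = -1117.12
Leg 2 (208°, 1226 m): east 1226 sin 208° = -575.57, north 1226 cos 208° = -1082.49
Net displacement: -2434.77 east, -2199.61 north. Direction back to start is (2434.77, 2199.61): bearing = atan2(2434.77, 2199.61) mod 360° = 47.90° ≈ 048°.

048°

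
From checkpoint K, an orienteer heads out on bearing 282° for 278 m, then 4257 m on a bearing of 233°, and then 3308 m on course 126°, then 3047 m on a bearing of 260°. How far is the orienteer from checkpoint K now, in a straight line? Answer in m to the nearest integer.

6383 m

Leg 1 (282°, 278 m): east 278 sin 282° = -271.93, north 278 cos 282° = 57.80
Leg 2 (233°, 4257 m): east 4257 sin 233° = -3399.79, north 4257 cos 233° = -2561.93
Leg 3 (126°, 3308 m): east 3308 sin 126° = 2676.23, north 3308 cos 126° = -1944.39
Leg 4 (260°, 3047 m): east 3047 sin 260° = -3000.71, north 3047 cos 260° = -529.11
Net: -3996.20 east, -4977.63 north. Distance = √((-3996.20)² + (-4977.63)²) = 6383.288 m.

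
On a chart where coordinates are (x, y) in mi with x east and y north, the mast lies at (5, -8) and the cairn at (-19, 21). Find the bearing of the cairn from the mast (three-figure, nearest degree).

320°

Δeast = -19 − 5 = -24.00; Δnorth = 21 − -8 = 29.00.
Bearing = atan2(Δeast, Δnorth) mod 360° = 320.39° ≈ 320°.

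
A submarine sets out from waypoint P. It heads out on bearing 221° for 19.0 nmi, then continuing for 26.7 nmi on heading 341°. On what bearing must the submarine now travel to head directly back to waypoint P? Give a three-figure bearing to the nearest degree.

117°

Leg 1 (221°, 19.0 nmi): east 19.0 sin 221° = -12.47, north 19.0 cos 221° = -14.34
Leg 2 (341°, 26.7 nmi): east 26.7 sin 341° = -8.69, north 26.7 cos 341° = 25.25
Net displacement: -21.16 east, 10.91 north. Direction back to start is (21.16, -10.91): bearing = atan2(21.16, -10.91) mod 360° = 117.27° ≈ 117°.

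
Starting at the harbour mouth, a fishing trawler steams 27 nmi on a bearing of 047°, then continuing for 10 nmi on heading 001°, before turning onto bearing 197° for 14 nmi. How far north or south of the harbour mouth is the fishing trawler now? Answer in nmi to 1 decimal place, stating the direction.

Leg 1 (047°, 27 nmi): east 27 sin 47° = 19.75, north 27 cos 47° = 18.41
Leg 2 (001°, 10 nmi): east 10 sin 1° = 0.17, north 10 cos 1° = 10.00
Leg 3 (197°, 14 nmi): east 14 sin 197° = -4.09, north 14 cos 197° = -13.39
Net north component: 15.02 nmi.

15.0 nmi north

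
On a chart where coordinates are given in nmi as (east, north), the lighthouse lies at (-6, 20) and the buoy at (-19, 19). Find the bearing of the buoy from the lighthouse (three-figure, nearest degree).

266°

Δeast = -19 − -6 = -13.00; Δnorth = 19 − 20 = -1.00.
Bearing = atan2(Δeast, Δnorth) mod 360° = 265.60° ≈ 266°.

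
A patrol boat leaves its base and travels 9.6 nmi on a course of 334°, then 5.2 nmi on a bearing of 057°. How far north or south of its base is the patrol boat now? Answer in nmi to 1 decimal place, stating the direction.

Leg 1 (334°, 9.6 nmi): east 9.6 sin 334° = -4.21, north 9.6 cos 334° = 8.63
Leg 2 (057°, 5.2 nmi): east 5.2 sin 57° = 4.36, north 5.2 cos 57° = 2.83
Net north component: 11.46 nmi.

11.5 nmi north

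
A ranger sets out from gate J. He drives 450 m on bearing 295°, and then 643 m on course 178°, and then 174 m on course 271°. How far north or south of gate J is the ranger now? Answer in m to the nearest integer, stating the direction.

Leg 1 (295°, 450 m): east 450 sin 295° = -407.84, north 450 cos 295° = 190.18
Leg 2 (178°, 643 m): east 643 sin 178° = 22.44, north 643 cos 178° = -642.61
Leg 3 (271°, 174 m): east 174 sin 271° = -173.97, north 174 cos 271° = 3.04
Net north component: -449.39 m.

449 m south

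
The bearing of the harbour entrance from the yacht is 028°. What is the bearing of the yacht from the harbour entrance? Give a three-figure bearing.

208°

Back-bearing = 028° + 180° = 208°.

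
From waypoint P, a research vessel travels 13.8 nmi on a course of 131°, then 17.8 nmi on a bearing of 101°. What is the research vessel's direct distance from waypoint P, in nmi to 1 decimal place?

Leg 1 (131°, 13.8 nmi): east 13.8 sin 131° = 10.41, north 13.8 cos 131° = -9.05
Leg 2 (101°, 17.8 nmi): east 17.8 sin 101° = 17.47, north 17.8 cos 101° = -3.40
Net: 27.89 east, -12.45 north. Distance = √((27.89)² + (-12.45)²) = 30.541 nmi.

30.5 nmi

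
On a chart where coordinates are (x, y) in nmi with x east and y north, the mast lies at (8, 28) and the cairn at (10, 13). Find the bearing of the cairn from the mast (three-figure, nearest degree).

Δeast = 10 − 8 = 2.00; Δnorth = 13 − 28 = -15.00.
Bearing = atan2(Δeast, Δnorth) mod 360° = 172.41° ≈ 172°.

172°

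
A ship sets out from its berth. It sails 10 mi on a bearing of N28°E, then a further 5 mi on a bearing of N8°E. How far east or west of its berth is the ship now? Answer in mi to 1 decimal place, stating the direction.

Leg 1 (N28°E, 10 mi): east 10 sin 28° = 4.69, north 10 cos 28° = 8.83
Leg 2 (N8°E, 5 mi): east 5 sin 8° = 0.70, north 5 cos 8° = 4.95
Net east component: 5.39 mi.

5.4 mi east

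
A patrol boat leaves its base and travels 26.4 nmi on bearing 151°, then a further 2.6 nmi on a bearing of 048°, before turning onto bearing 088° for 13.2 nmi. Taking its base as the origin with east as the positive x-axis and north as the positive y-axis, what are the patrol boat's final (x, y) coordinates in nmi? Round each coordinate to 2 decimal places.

Leg 1 (151°, 26.4 nmi): east 26.4 sin 151° = 12.80, north 26.4 cos 151° = -23.09
Leg 2 (048°, 2.6 nmi): east 2.6 sin 48° = 1.93, north 2.6 cos 48° = 1.74
Leg 3 (088°, 13.2 nmi): east 13.2 sin 88° = 13.19, north 13.2 cos 88° = 0.46
Summing: 27.92 nmi east, -20.89 nmi north → (27.92, -20.89).

(27.92, -20.89)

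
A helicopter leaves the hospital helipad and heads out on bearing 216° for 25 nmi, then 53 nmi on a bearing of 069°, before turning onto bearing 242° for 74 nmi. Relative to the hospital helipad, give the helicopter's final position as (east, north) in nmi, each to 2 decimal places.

Leg 1 (216°, 25 nmi): east 25 sin 216° = -14.69, north 25 cos 216° = -20.23
Leg 2 (069°, 53 nmi): east 53 sin 69° = 49.48, north 53 cos 69° = 18.99
Leg 3 (242°, 74 nmi): east 74 sin 242° = -65.34, north 74 cos 242° = -34.74
Summing: -30.55 nmi east, -35.97 nmi north → (-30.55, -35.97).

(-30.55, -35.97)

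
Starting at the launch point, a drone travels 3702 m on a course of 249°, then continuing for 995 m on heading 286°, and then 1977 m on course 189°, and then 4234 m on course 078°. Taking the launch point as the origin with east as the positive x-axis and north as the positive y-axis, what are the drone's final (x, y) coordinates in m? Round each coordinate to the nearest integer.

(-580, -2125)

Leg 1 (249°, 3702 m): east 3702 sin 249° = -3456.11, north 3702 cos 249° = -1326.68
Leg 2 (286°, 995 m): east 995 sin 286° = -956.46, north 995 cos 286° = 274.26
Leg 3 (189°, 1977 m): east 1977 sin 189° = -309.27, north 1977 cos 189° = -1952.66
Leg 4 (078°, 4234 m): east 4234 sin 78° = 4141.48, north 4234 cos 78° = 880.30
Summing: -580.36 m east, -2124.78 m north → (-580, -2125).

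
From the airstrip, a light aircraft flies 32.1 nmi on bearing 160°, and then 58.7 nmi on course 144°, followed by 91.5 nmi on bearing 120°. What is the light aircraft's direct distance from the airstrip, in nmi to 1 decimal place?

175.5 nmi

Leg 1 (160°, 32.1 nmi): east 32.1 sin 160° = 10.98, north 32.1 cos 160° = -30.16
Leg 2 (144°, 58.7 nmi): east 58.7 sin 144° = 34.50, north 58.7 cos 144° = -47.49
Leg 3 (120°, 91.5 nmi): east 91.5 sin 120° = 79.24, north 91.5 cos 120° = -45.75
Net: 124.72 east, -123.40 north. Distance = √((124.72)² + (-123.40)²) = 175.454 nmi.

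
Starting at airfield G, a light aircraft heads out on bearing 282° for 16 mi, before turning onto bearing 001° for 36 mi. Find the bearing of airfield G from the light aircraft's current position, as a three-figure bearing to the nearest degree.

159°

Leg 1 (282°, 16 mi): east 16 sin 282° = -15.65, north 16 cos 282° = 3.33
Leg 2 (001°, 36 mi): east 36 sin 1° = 0.63, north 36 cos 1° = 35.99
Net displacement: -15.02 east, 39.32 north. Direction back to start is (15.02, -39.32): bearing = atan2(15.02, -39.32) mod 360° = 159.09° ≈ 159°.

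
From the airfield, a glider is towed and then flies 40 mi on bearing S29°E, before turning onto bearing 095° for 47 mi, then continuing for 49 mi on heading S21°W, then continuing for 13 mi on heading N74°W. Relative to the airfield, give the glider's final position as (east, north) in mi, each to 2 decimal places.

Leg 1 (S29°E, 40 mi): east 40 sin 151° = 19.39, north 40 cos 151° = -34.98
Leg 2 (095°, 47 mi): east 47 sin 95° = 46.82, north 47 cos 95° = -4.10
Leg 3 (S21°W, 49 mi): east 49 sin 201° = -17.56, north 49 cos 201° = -45.75
Leg 4 (N74°W, 13 mi): east 13 sin 286° = -12.50, north 13 cos 286° = 3.58
Summing: 36.16 mi east, -81.24 mi north → (36.16, -81.24).

(36.16, -81.24)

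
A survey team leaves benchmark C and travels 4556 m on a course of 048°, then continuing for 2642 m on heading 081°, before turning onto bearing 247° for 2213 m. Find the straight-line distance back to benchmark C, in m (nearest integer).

4734 m

Leg 1 (048°, 4556 m): east 4556 sin 48° = 3385.77, north 4556 cos 48° = 3048.56
Leg 2 (081°, 2642 m): east 2642 sin 81° = 2609.47, north 2642 cos 81° = 413.30
Leg 3 (247°, 2213 m): east 2213 sin 247° = -2037.08, north 2213 cos 247° = -864.69
Net: 3958.16 east, 2597.17 north. Distance = √((3958.16)² + (2597.17)²) = 4734.169 m.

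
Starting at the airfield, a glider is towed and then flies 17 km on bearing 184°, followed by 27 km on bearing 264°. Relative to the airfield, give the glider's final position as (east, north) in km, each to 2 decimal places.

Leg 1 (184°, 17 km): east 17 sin 184° = -1.19, north 17 cos 184° = -16.96
Leg 2 (264°, 27 km): east 27 sin 264° = -26.85, north 27 cos 264° = -2.82
Summing: -28.04 km east, -19.78 km north → (-28.04, -19.78).

(-28.04, -19.78)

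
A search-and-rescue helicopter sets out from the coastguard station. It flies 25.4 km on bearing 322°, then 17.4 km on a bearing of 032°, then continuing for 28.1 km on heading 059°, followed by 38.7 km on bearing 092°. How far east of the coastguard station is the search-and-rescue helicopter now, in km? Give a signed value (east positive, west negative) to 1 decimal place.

56.3 km

Leg 1 (322°, 25.4 km): east 25.4 sin 322° = -15.64, north 25.4 cos 322° = 20.02
Leg 2 (032°, 17.4 km): east 17.4 sin 32° = 9.22, north 17.4 cos 32° = 14.76
Leg 3 (059°, 28.1 km): east 28.1 sin 59° = 24.09, north 28.1 cos 59° = 14.47
Leg 4 (092°, 38.7 km): east 38.7 sin 92° = 38.68, north 38.7 cos 92° = -1.35
Net east component: 56.35 km.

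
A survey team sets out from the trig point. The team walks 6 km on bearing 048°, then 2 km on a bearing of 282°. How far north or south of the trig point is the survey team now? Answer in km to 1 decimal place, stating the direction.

Leg 1 (048°, 6 km): east 6 sin 48° = 4.46, north 6 cos 48° = 4.01
Leg 2 (282°, 2 km): east 2 sin 282° = -1.96, north 2 cos 282° = 0.42
Net north component: 4.43 km.

4.4 km north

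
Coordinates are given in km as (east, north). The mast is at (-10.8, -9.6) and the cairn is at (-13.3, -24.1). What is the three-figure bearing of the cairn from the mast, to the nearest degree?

190°

Δeast = -13.3 − -10.8 = -2.50; Δnorth = -24.1 − -9.6 = -14.50.
Bearing = atan2(Δeast, Δnorth) mod 360° = 189.78° ≈ 190°.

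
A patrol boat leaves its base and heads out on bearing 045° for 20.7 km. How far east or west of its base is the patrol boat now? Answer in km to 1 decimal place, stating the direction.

14.6 km east

Leg 1 (045°, 20.7 km): east 20.7 sin 45° = 14.64, north 20.7 cos 45° = 14.64
Net east component: 14.64 km.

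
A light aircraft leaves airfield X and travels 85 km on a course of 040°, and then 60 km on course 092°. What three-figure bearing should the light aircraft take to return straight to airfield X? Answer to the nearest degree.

241°

Leg 1 (040°, 85 km): east 85 sin 40° = 54.64, north 85 cos 40° = 65.11
Leg 2 (092°, 60 km): east 60 sin 92° = 59.96, north 60 cos 92° = -2.09
Net displacement: 114.60 east, 63.02 north. Direction back to start is (-114.60, -63.02): bearing = atan2(-114.60, -63.02) mod 360° = 241.19° ≈ 241°.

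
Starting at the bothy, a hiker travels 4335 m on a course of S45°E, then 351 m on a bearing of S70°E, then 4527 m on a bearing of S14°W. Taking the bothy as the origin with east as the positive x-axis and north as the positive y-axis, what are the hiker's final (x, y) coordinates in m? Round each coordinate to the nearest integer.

Leg 1 (S45°E, 4335 m): east 4335 sin 135° = 3065.31, north 4335 cos 135° = -3065.31
Leg 2 (S70°E, 351 m): east 351 sin 110° = 329.83, north 351 cos 110° = -120.05
Leg 3 (S14°W, 4527 m): east 4527 sin 194° = -1095.18, north 4527 cos 194° = -4392.53
Summing: 2299.96 m east, -7577.89 m north → (2300, -7578).

(2300, -7578)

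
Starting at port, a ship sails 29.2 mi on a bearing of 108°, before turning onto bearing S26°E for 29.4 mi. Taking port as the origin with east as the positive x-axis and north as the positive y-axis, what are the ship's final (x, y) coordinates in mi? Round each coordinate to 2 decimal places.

(40.66, -35.45)

Leg 1 (108°, 29.2 mi): east 29.2 sin 108° = 27.77, north 29.2 cos 108° = -9.02
Leg 2 (S26°E, 29.4 mi): east 29.4 sin 154° = 12.89, north 29.4 cos 154° = -26.42
Summing: 40.66 mi east, -35.45 mi north → (40.66, -35.45).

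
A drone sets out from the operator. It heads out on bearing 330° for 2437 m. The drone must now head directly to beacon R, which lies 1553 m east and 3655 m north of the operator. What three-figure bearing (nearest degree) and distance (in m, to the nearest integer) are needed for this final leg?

061°, 3173 m

Leg 1 (330°, 2437 m): east 2437 sin 330° = -1218.50, north 2437 cos 330° = 2110.50
Current position: (-1218.50, 2110.50). Target: (1553, 3655). Remaining: Δeast = 2771.50, Δnorth = 1544.50.
Bearing = atan2(2771.50, 1544.50) mod 360° = 60.87°; distance = √((2771.50)² + (1544.50)²) = 3172.803 m.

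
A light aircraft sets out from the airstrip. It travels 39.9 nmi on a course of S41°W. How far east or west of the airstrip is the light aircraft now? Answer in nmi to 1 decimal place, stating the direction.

Leg 1 (S41°W, 39.9 nmi): east 39.9 sin 221° = -26.18, north 39.9 cos 221° = -30.11
Net east component: -26.18 nmi.

26.2 nmi west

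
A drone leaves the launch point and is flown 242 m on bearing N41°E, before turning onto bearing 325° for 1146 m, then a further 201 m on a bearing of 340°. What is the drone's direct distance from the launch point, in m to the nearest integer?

Leg 1 (N41°E, 242 m): east 242 sin 41° = 158.77, north 242 cos 41° = 182.64
Leg 2 (325°, 1146 m): east 1146 sin 325° = -657.32, north 1146 cos 325° = 938.75
Leg 3 (340°, 201 m): east 201 sin 340° = -68.75, north 201 cos 340° = 188.88
Net: -567.30 east, 1310.27 north. Distance = √((-567.30)² + (1310.27)²) = 1427.804 m.

1428 m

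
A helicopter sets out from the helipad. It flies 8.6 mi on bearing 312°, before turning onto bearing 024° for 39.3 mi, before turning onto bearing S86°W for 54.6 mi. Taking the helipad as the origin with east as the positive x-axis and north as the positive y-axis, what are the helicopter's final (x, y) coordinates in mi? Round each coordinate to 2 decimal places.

(-44.87, 37.85)

Leg 1 (312°, 8.6 mi): east 8.6 sin 312° = -6.39, north 8.6 cos 312° = 5.75
Leg 2 (024°, 39.3 mi): east 39.3 sin 24° = 15.98, north 39.3 cos 24° = 35.90
Leg 3 (S86°W, 54.6 mi): east 54.6 sin 266° = -54.47, north 54.6 cos 266° = -3.81
Summing: -44.87 mi east, 37.85 mi north → (-44.87, 37.85).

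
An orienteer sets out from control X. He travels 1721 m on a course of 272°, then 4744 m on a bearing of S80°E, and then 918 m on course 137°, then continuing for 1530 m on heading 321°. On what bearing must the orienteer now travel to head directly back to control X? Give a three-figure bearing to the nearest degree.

275°

Leg 1 (272°, 1721 m): east 1721 sin 272° = -1719.95, north 1721 cos 272° = 60.06
Leg 2 (S80°E, 4744 m): east 4744 sin 100° = 4671.93, north 4744 cos 100° = -823.79
Leg 3 (137°, 918 m): east 918 sin 137° = 626.07, north 918 cos 137° = -671.38
Leg 4 (321°, 1530 m): east 1530 sin 321° = -962.86, north 1530 cos 321° = 1189.03
Net displacement: 2615.19 east, -246.07 north. Direction back to start is (-2615.19, 246.07): bearing = atan2(-2615.19, 246.07) mod 360° = 275.38° ≈ 275°.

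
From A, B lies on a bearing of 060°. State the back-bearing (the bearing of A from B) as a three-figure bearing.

240°

Back-bearing = 060° + 180° = 240°.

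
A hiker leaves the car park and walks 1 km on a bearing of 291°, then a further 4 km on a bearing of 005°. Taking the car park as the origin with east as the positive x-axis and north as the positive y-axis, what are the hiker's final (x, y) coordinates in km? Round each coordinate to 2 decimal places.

(-0.58, 4.34)

Leg 1 (291°, 1 km): east 1 sin 291° = -0.93, north 1 cos 291° = 0.36
Leg 2 (005°, 4 km): east 4 sin 5° = 0.35, north 4 cos 5° = 3.98
Summing: -0.58 km east, 4.34 km north → (-0.58, 4.34).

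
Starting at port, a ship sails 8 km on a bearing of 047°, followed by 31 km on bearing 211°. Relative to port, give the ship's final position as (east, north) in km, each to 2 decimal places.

Leg 1 (047°, 8 km): east 8 sin 47° = 5.85, north 8 cos 47° = 5.46
Leg 2 (211°, 31 km): east 31 sin 211° = -15.97, north 31 cos 211° = -26.57
Summing: -10.12 km east, -21.12 km north → (-10.12, -21.12).

(-10.12, -21.12)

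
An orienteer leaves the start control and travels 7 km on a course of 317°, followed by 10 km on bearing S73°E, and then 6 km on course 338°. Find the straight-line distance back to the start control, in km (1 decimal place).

8.2 km

Leg 1 (317°, 7 km): east 7 sin 317° = -4.77, north 7 cos 317° = 5.12
Leg 2 (S73°E, 10 km): east 10 sin 107° = 9.56, north 10 cos 107° = -2.92
Leg 3 (338°, 6 km): east 6 sin 338° = -2.25, north 6 cos 338° = 5.56
Net: 2.54 east, 7.76 north. Distance = √((2.54)² + (7.76)²) = 8.164 km.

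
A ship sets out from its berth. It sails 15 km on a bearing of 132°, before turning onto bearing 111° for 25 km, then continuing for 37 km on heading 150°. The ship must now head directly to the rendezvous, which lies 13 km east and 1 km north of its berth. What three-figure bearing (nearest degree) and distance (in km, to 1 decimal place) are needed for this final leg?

322°, 65.6 km

Leg 1 (132°, 15 km): east 15 sin 132° = 11.15, north 15 cos 132° = -10.04
Leg 2 (111°, 25 km): east 25 sin 111° = 23.34, north 25 cos 111° = -8.96
Leg 3 (150°, 37 km): east 37 sin 150° = 18.50, north 37 cos 150° = -32.04
Current position: (52.99, -51.04). Target: (13, 1). Remaining: Δeast = -39.99, Δnorth = 52.04.
Bearing = atan2(-39.99, 52.04) mod 360° = 322.46°; distance = √((-39.99)² + (52.04)²) = 65.628 km.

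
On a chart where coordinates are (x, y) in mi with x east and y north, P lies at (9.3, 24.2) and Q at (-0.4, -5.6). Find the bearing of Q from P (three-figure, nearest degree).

198°

Δeast = -0.4 − 9.3 = -9.70; Δnorth = -5.6 − 24.2 = -29.80.
Bearing = atan2(Δeast, Δnorth) mod 360° = 198.03° ≈ 198°.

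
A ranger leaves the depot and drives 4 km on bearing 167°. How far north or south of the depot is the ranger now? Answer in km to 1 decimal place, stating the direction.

Leg 1 (167°, 4 km): east 4 sin 167° = 0.90, north 4 cos 167° = -3.90
Net north component: -3.90 km.

3.9 km south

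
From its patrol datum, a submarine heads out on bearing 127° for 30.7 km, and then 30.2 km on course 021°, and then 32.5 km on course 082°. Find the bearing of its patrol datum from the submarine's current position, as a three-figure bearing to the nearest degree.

Leg 1 (127°, 30.7 km): east 30.7 sin 127° = 24.52, north 30.7 cos 127° = -18.48
Leg 2 (021°, 30.2 km): east 30.2 sin 21° = 10.82, north 30.2 cos 21° = 28.19
Leg 3 (082°, 32.5 km): east 32.5 sin 82° = 32.18, north 32.5 cos 82° = 4.52
Net displacement: 67.52 east, 14.24 north. Direction back to start is (-67.52, -14.24): bearing = atan2(-67.52, -14.24) mod 360° = 258.09° ≈ 258°.

258°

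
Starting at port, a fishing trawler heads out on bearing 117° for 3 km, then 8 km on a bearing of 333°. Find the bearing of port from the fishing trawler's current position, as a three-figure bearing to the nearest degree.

Leg 1 (117°, 3 km): east 3 sin 117° = 2.67, north 3 cos 117° = -1.36
Leg 2 (333°, 8 km): east 8 sin 333° = -3.63, north 8 cos 333° = 7.13
Net displacement: -0.96 east, 5.77 north. Direction back to start is (0.96, -5.77): bearing = atan2(0.96, -5.77) mod 360° = 170.56° ≈ 171°.

171°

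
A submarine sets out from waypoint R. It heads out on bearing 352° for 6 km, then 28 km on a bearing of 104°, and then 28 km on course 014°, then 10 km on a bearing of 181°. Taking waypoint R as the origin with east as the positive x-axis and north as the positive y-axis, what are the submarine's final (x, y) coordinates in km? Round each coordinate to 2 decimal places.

(32.93, 16.34)

Leg 1 (352°, 6 km): east 6 sin 352° = -0.84, north 6 cos 352° = 5.94
Leg 2 (104°, 28 km): east 28 sin 104° = 27.17, north 28 cos 104° = -6.77
Leg 3 (014°, 28 km): east 28 sin 14° = 6.77, north 28 cos 14° = 27.17
Leg 4 (181°, 10 km): east 10 sin 181° = -0.17, north 10 cos 181° = -10.00
Summing: 32.93 km east, 16.34 km north → (32.93, 16.34).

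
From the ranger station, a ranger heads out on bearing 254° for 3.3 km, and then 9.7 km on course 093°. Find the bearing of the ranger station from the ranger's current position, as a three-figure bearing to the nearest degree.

282°

Leg 1 (254°, 3.3 km): east 3.3 sin 254° = -3.17, north 3.3 cos 254° = -0.91
Leg 2 (093°, 9.7 km): east 9.7 sin 93° = 9.69, north 9.7 cos 93° = -0.51
Net displacement: 6.51 east, -1.42 north. Direction back to start is (-6.51, 1.42): bearing = atan2(-6.51, 1.42) mod 360° = 282.27° ≈ 282°.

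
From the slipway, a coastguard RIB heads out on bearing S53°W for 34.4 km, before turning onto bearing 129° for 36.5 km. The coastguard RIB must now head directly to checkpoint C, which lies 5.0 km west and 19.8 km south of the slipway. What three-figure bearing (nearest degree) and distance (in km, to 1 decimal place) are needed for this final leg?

346°, 24.6 km

Leg 1 (S53°W, 34.4 km): east 34.4 sin 233° = -27.47, north 34.4 cos 233° = -20.70
Leg 2 (129°, 36.5 km): east 36.5 sin 129° = 28.37, north 36.5 cos 129° = -22.97
Current position: (0.89, -43.67). Target: (-5.0, -19.8). Remaining: Δeast = -5.89, Δnorth = 23.87.
Bearing = atan2(-5.89, 23.87) mod 360° = 346.13°; distance = √((-5.89)² + (23.87)²) = 24.589 km.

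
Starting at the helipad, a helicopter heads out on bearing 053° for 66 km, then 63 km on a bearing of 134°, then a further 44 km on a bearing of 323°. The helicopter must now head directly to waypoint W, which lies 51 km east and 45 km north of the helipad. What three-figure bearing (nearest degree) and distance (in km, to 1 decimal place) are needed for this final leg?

Leg 1 (053°, 66 km): east 66 sin 53° = 52.71, north 66 cos 53° = 39.72
Leg 2 (134°, 63 km): east 63 sin 134° = 45.32, north 63 cos 134° = -43.76
Leg 3 (323°, 44 km): east 44 sin 323° = -26.48, north 44 cos 323° = 35.14
Current position: (71.55, 31.10). Target: (51, 45). Remaining: Δeast = -20.55, Δnorth = 13.90.
Bearing = atan2(-20.55, 13.90) mod 360° = 304.08°; distance = √((-20.55)² + (13.90)²) = 24.810 km.

304°, 24.8 km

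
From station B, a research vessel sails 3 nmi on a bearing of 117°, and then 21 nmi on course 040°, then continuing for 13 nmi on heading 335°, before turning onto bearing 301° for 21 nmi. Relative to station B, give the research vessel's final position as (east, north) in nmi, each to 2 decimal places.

Leg 1 (117°, 3 nmi): east 3 sin 117° = 2.67, north 3 cos 117° = -1.36
Leg 2 (040°, 21 nmi): east 21 sin 40° = 13.50, north 21 cos 40° = 16.09
Leg 3 (335°, 13 nmi): east 13 sin 335° = -5.49, north 13 cos 335° = 11.78
Leg 4 (301°, 21 nmi): east 21 sin 301° = -18.00, north 21 cos 301° = 10.82
Summing: -7.32 nmi east, 37.32 nmi north → (-7.32, 37.32).

(-7.32, 37.32)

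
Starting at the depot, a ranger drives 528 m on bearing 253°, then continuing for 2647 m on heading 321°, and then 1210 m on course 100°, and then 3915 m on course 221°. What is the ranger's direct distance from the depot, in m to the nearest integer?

3765 m

Leg 1 (253°, 528 m): east 528 sin 253° = -504.93, north 528 cos 253° = -154.37
Leg 2 (321°, 2647 m): east 2647 sin 321° = -1665.81, north 2647 cos 321° = 2057.11
Leg 3 (100°, 1210 m): east 1210 sin 100° = 1191.62, north 1210 cos 100° = -210.11
Leg 4 (221°, 3915 m): east 3915 sin 221° = -2568.47, north 3915 cos 221° = -2954.69
Net: -3547.59 east, -1262.07 north. Distance = √((-3547.59)² + (-1262.07)²) = 3765.400 m.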